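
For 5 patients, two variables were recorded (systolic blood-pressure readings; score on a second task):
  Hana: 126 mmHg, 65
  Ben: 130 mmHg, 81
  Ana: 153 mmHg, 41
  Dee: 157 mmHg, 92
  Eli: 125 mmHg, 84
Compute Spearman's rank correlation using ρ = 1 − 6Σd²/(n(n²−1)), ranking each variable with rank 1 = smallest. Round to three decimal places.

0.100

Ranks of variable 1: 2, 3, 4, 5, 1
Ranks of variable 2: 2, 3, 1, 5, 4
d = r₁ − r₂: 0, 0, 3, 0, -3
d²: 0, 0, 9, 0, 9; Σd² = 18
ρ = 1 − 6·18/(5·24) = 1 − 108/120 = 0.100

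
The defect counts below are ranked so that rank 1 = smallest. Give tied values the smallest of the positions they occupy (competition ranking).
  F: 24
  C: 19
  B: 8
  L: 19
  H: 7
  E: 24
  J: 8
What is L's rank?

4

Sorted (ascending): 7, 8, 8, 19, 19, 24, 24
The 2 values of 8 occupy positions 2–3 → each gets rank 2.
The 2 values of 19 occupy positions 4–5 → each gets rank 4.
The 2 values of 24 occupy positions 6–7 → each gets rank 6.
L has value 19 → rank 4.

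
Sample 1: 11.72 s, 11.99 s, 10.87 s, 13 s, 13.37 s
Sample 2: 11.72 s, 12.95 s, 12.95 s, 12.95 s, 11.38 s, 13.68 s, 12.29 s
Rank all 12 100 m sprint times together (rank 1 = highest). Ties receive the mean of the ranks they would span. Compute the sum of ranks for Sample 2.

Sorted (descending): 13.68, 13.37, 13, 12.95, 12.95, 12.95, 12.29, 11.99, 11.72, 11.72, 11.38, 10.87
The 3 values of 12.95 occupy positions 4–6 → average rank 5.
The 2 values of 11.72 occupy positions 9–10 → average rank (9+10)/2 = 9.5.
Sample 2 values → pooled ranks: 11.72→9.5, 12.95→5, 12.95→5, 12.95→5, 11.38→11, 13.68→1, 12.29→7
Rank sum = 9.5 + 5 + 5 + 5 + 11 + 1 + 7 = 43.5

43.5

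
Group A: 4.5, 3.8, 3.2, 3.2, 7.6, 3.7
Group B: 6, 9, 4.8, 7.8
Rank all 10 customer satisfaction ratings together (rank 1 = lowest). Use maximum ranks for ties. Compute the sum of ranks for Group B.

32

Sorted (ascending): 3.2, 3.2, 3.7, 3.8, 4.5, 4.8, 6, 7.6, 7.8, 9
The 2 values of 3.2 occupy positions 1–2 → each gets rank 2.
Group B values → pooled ranks: 6→7, 9→10, 4.8→6, 7.8→9
Rank sum = 7 + 10 + 6 + 9 = 32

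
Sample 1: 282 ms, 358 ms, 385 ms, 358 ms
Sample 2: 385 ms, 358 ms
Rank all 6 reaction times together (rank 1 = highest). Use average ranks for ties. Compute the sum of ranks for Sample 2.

Sorted (descending): 385, 385, 358, 358, 358, 282
The 2 values of 385 occupy positions 1–2 → average rank (1+2)/2 = 1.5.
The 3 values of 358 occupy positions 3–5 → average rank 4.
Sample 2 values → pooled ranks: 385→1.5, 358→4
Rank sum = 1.5 + 4 = 5.5

5.5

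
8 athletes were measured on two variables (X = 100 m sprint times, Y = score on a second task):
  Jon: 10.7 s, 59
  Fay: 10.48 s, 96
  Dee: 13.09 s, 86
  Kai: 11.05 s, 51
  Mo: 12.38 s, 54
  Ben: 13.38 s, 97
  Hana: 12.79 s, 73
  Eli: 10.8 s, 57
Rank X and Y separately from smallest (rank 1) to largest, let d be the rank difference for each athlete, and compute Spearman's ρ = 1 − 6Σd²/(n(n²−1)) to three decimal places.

0.286

Ranks of variable 1: 2, 1, 7, 4, 5, 8, 6, 3
Ranks of variable 2: 4, 7, 6, 1, 2, 8, 5, 3
d = r₁ − r₂: -2, -6, 1, 3, 3, 0, 1, 0
d²: 4, 36, 1, 9, 9, 0, 1, 0; Σd² = 60
ρ = 1 − 6·60/(8·63) = 1 − 360/504 = 0.286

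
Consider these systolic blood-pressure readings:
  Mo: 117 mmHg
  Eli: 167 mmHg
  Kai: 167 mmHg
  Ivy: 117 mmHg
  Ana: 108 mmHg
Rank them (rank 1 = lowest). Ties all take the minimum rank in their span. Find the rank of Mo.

2

Sorted (ascending): 108, 117, 117, 167, 167
The 2 values of 117 occupy positions 2–3 → each gets rank 2.
The 2 values of 167 occupy positions 4–5 → each gets rank 4.
Mo has value 117 mmHg → rank 2.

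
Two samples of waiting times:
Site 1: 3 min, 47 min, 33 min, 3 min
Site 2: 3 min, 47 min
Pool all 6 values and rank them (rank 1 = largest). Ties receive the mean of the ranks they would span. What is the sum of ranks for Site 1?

Sorted (descending): 47, 47, 33, 3, 3, 3
The 2 values of 47 occupy positions 1–2 → average rank (1+2)/2 = 1.5.
The 3 values of 3 occupy positions 4–6 → average rank 5.
Site 1 values → pooled ranks: 3→5, 47→1.5, 33→3, 3→5
Rank sum = 5 + 1.5 + 3 + 5 = 14.5

14.5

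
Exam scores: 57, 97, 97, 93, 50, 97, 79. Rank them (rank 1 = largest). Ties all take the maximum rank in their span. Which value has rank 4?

93

Sorted (descending): 97, 97, 97, 93, 79, 57, 50
The 3 values of 97 occupy positions 1–3 → each gets rank 3.
Rank 4 → value 93.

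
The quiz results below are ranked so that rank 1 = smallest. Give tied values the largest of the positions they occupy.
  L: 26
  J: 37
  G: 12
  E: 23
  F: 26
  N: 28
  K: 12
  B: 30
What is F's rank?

Sorted (ascending): 12, 12, 23, 26, 26, 28, 30, 37
The 2 values of 12 occupy positions 1–2 → each gets rank 2.
The 2 values of 26 occupy positions 4–5 → each gets rank 5.
F has value 26 → rank 5.

5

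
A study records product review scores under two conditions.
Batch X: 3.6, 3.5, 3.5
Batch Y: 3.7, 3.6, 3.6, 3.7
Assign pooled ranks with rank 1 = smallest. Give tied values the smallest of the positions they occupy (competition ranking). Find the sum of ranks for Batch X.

5

Sorted (ascending): 3.5, 3.5, 3.6, 3.6, 3.6, 3.7, 3.7
The 2 values of 3.5 occupy positions 1–2 → each gets rank 1.
The 3 values of 3.6 occupy positions 3–5 → each gets rank 3.
The 2 values of 3.7 occupy positions 6–7 → each gets rank 6.
Batch X values → pooled ranks: 3.6→3, 3.5→1, 3.5→1
Rank sum = 3 + 1 + 1 = 5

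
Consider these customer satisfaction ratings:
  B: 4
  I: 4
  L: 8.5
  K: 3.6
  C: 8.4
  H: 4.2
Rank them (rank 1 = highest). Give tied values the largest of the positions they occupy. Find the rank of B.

5

Sorted (descending): 8.5, 8.4, 4.2, 4, 4, 3.6
The 2 values of 4 occupy positions 4–5 → each gets rank 5.
B has value 4 → rank 5.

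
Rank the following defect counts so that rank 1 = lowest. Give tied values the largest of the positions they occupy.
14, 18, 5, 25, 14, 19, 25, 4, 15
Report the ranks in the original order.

4, 6, 2, 9, 4, 7, 9, 1, 5

Sorted (ascending): 4, 5, 14, 14, 15, 18, 19, 25, 25
The 2 values of 14 occupy positions 3–4 → each gets rank 4.
The 2 values of 25 occupy positions 8–9 → each gets rank 9.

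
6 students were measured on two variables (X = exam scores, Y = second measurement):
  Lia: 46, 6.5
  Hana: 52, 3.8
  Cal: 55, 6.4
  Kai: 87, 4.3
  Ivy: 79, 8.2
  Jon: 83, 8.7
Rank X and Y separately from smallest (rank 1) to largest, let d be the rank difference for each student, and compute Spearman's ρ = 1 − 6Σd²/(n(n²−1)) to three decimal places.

Ranks of variable 1: 1, 2, 3, 6, 4, 5
Ranks of variable 2: 4, 1, 3, 2, 5, 6
d = r₁ − r₂: -3, 1, 0, 4, -1, -1
d²: 9, 1, 0, 16, 1, 1; Σd² = 28
ρ = 1 − 6·28/(6·35) = 1 − 168/210 = 0.200

0.200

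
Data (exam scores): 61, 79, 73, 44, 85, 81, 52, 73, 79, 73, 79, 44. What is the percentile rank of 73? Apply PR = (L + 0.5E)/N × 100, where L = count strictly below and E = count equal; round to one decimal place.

45.8

N = 12.
Strictly below 73: 4. Equal to 73: 3.
PR = (4 + 0.5·3)/12 × 100 = 45.8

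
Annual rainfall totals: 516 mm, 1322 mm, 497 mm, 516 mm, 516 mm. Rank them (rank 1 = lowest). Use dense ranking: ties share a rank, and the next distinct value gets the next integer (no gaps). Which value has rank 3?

Sorted (ascending): 497, 516, 516, 516, 1322
The 3 values of 516 share dense rank 2.
Remaining distinct values take the next consecutive integers.
Rank 3 → value 1322.

1322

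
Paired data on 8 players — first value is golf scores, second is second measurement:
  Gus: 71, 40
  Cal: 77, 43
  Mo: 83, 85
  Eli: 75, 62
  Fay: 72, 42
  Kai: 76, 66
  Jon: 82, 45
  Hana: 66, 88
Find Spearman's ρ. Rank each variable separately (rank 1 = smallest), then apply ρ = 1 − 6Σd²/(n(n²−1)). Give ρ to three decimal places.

0.143

Ranks of variable 1: 2, 6, 8, 4, 3, 5, 7, 1
Ranks of variable 2: 1, 3, 7, 5, 2, 6, 4, 8
d = r₁ − r₂: 1, 3, 1, -1, 1, -1, 3, -7
d²: 1, 9, 1, 1, 1, 1, 9, 49; Σd² = 72
ρ = 1 − 6·72/(8·63) = 1 − 432/504 = 0.143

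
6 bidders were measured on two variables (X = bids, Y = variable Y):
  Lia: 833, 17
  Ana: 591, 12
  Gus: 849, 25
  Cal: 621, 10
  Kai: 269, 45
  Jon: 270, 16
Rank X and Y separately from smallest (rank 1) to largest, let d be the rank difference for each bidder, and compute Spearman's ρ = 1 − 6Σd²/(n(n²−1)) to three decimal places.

-0.086

Ranks of variable 1: 5, 3, 6, 4, 1, 2
Ranks of variable 2: 4, 2, 5, 1, 6, 3
d = r₁ − r₂: 1, 1, 1, 3, -5, -1
d²: 1, 1, 1, 9, 25, 1; Σd² = 38
ρ = 1 − 6·38/(6·35) = 1 − 228/210 = -0.086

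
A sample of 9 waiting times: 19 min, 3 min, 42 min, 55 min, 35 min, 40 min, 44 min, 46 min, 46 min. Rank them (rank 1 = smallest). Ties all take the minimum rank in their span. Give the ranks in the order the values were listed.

Sorted (ascending): 3, 19, 35, 40, 42, 44, 46, 46, 55
The 2 values of 46 occupy positions 7–8 → each gets rank 7.

2, 1, 5, 9, 3, 4, 6, 7, 7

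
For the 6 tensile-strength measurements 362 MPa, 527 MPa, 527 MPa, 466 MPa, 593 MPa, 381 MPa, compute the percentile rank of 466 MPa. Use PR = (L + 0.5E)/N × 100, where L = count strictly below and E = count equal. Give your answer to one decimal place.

N = 6.
Strictly below 466: 2. Equal to 466: 1.
PR = (2 + 0.5·1)/6 × 100 = 41.7

41.7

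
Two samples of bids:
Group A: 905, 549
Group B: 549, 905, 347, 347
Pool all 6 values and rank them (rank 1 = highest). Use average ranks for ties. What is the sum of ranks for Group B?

Sorted (descending): 905, 905, 549, 549, 347, 347
The 2 values of 905 occupy positions 1–2 → average rank (1+2)/2 = 1.5.
The 2 values of 549 occupy positions 3–4 → average rank (3+4)/2 = 3.5.
The 2 values of 347 occupy positions 5–6 → average rank (5+6)/2 = 5.5.
Group B values → pooled ranks: 549→3.5, 905→1.5, 347→5.5, 347→5.5
Rank sum = 3.5 + 1.5 + 5.5 + 5.5 = 16

16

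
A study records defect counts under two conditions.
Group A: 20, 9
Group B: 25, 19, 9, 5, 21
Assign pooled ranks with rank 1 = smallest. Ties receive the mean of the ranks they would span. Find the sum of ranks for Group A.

7.5

Sorted (ascending): 5, 9, 9, 19, 20, 21, 25
The 2 values of 9 occupy positions 2–3 → average rank (2+3)/2 = 2.5.
Group A values → pooled ranks: 20→5, 9→2.5
Rank sum = 5 + 2.5 = 7.5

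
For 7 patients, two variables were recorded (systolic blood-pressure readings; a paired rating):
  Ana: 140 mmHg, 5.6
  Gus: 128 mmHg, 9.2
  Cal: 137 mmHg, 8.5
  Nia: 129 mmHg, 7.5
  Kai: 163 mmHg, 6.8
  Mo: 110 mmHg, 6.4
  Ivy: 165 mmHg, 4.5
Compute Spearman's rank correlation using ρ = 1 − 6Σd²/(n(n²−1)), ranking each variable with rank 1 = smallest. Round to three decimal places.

Ranks of variable 1: 5, 2, 4, 3, 6, 1, 7
Ranks of variable 2: 2, 7, 6, 5, 4, 3, 1
d = r₁ − r₂: 3, -5, -2, -2, 2, -2, 6
d²: 9, 25, 4, 4, 4, 4, 36; Σd² = 86
ρ = 1 − 6·86/(7·48) = 1 − 516/336 = -0.536

-0.536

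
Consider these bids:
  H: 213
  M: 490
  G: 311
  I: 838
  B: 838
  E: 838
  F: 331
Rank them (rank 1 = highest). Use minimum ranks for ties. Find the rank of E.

Sorted (descending): 838, 838, 838, 490, 331, 311, 213
The 3 values of 838 occupy positions 1–3 → each gets rank 1.
E has value 838 → rank 1.

1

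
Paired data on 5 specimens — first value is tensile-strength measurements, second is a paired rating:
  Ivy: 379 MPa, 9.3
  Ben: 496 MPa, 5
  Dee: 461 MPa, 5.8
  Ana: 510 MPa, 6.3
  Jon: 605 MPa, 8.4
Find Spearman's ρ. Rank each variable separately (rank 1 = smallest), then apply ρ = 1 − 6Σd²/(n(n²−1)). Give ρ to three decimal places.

-0.100

Ranks of variable 1: 1, 3, 2, 4, 5
Ranks of variable 2: 5, 1, 2, 3, 4
d = r₁ − r₂: -4, 2, 0, 1, 1
d²: 16, 4, 0, 1, 1; Σd² = 22
ρ = 1 − 6·22/(5·24) = 1 − 132/120 = -0.100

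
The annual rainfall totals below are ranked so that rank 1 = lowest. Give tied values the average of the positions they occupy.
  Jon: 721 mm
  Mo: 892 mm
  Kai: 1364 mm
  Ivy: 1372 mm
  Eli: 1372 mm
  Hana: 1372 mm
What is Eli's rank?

5

Sorted (ascending): 721, 892, 1364, 1372, 1372, 1372
The 3 values of 1372 occupy positions 4–6 → average rank 5.
Eli has value 1372 mm → rank 5.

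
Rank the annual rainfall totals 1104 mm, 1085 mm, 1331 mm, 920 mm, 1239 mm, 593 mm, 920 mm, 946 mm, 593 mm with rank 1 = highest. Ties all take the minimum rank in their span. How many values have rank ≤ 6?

Sorted (descending): 1331, 1239, 1104, 1085, 946, 920, 920, 593, 593
The 2 values of 920 occupy positions 6–7 → each gets rank 6.
The 2 values of 593 occupy positions 8–9 → each gets rank 8.
Ranks ≤ 6: {1, 2, 3, 4, 5, 6, 6} → 7 values.

7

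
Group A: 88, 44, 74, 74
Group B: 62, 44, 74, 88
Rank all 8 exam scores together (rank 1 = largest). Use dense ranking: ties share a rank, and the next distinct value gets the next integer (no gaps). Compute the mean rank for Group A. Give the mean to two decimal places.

Sorted (descending): 88, 88, 74, 74, 74, 62, 44, 44
The 2 values of 88 share dense rank 1.
The 3 values of 74 share dense rank 2.
The 2 values of 44 share dense rank 4.
Remaining distinct values take the next consecutive integers.
Group A values → pooled ranks: 88→1, 44→4, 74→2, 74→2
Mean rank = (1 + 4 + 2 + 2) / 4 = 2.25

2.25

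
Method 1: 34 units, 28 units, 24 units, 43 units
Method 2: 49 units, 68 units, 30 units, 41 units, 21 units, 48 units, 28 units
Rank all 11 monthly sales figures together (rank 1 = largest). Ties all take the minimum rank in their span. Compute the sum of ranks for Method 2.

Sorted (descending): 68, 49, 48, 43, 41, 34, 30, 28, 28, 24, 21
The 2 values of 28 occupy positions 8–9 → each gets rank 8.
Method 2 values → pooled ranks: 49→2, 68→1, 30→7, 41→5, 21→11, 48→3, 28→8
Rank sum = 2 + 1 + 7 + 5 + 11 + 3 + 8 = 37

37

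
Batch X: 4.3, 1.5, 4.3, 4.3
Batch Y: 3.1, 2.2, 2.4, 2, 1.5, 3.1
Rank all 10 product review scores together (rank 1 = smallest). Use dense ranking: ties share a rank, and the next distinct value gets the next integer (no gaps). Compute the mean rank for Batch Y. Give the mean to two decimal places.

3.33

Sorted (ascending): 1.5, 1.5, 2, 2.2, 2.4, 3.1, 3.1, 4.3, 4.3, 4.3
The 2 values of 1.5 share dense rank 1.
The 2 values of 3.1 share dense rank 5.
The 3 values of 4.3 share dense rank 6.
Remaining distinct values take the next consecutive integers.
Batch Y values → pooled ranks: 3.1→5, 2.2→3, 2.4→4, 2→2, 1.5→1, 3.1→5
Mean rank = (5 + 3 + 4 + 2 + 1 + 5) / 6 = 3.33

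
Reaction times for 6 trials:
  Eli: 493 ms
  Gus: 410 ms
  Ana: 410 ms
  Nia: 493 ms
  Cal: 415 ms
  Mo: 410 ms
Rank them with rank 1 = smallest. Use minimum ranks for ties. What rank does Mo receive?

1

Sorted (ascending): 410, 410, 410, 415, 493, 493
The 3 values of 410 occupy positions 1–3 → each gets rank 1.
The 2 values of 493 occupy positions 5–6 → each gets rank 5.
Mo has value 410 ms → rank 1.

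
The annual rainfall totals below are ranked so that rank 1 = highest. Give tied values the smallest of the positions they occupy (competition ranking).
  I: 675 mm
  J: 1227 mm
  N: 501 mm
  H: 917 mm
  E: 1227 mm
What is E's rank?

1

Sorted (descending): 1227, 1227, 917, 675, 501
The 2 values of 1227 occupy positions 1–2 → each gets rank 1.
E has value 1227 mm → rank 1.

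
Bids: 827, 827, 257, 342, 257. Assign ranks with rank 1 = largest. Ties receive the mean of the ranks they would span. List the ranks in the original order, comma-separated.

Sorted (descending): 827, 827, 342, 257, 257
The 2 values of 827 occupy positions 1–2 → average rank (1+2)/2 = 1.5.
The 2 values of 257 occupy positions 4–5 → average rank (4+5)/2 = 4.5.

1.5, 1.5, 4.5, 3, 4.5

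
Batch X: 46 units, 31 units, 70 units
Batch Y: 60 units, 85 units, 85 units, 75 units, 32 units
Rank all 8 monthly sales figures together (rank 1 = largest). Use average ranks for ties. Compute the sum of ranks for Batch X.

18

Sorted (descending): 85, 85, 75, 70, 60, 46, 32, 31
The 2 values of 85 occupy positions 1–2 → average rank (1+2)/2 = 1.5.
Batch X values → pooled ranks: 46→6, 31→8, 70→4
Rank sum = 6 + 8 + 4 = 18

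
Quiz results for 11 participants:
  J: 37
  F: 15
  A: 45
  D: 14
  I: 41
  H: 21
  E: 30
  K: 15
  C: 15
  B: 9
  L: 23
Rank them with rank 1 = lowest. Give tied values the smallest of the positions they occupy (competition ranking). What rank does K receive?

3

Sorted (ascending): 9, 14, 15, 15, 15, 21, 23, 30, 37, 41, 45
The 3 values of 15 occupy positions 3–5 → each gets rank 3.
K has value 15 → rank 3.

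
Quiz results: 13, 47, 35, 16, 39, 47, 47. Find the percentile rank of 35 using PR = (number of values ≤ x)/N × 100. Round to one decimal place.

42.9

N = 7.
Strictly below 35: 2. Equal to 35: 1.
PR = 3/7 × 100 = 42.9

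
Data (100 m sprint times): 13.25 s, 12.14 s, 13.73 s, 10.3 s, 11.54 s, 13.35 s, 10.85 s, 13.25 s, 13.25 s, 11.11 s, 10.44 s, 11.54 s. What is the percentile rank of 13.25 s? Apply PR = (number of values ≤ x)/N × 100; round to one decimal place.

83.3

N = 12.
Strictly below 13.25: 7. Equal to 13.25: 3.
PR = 10/12 × 100 = 83.3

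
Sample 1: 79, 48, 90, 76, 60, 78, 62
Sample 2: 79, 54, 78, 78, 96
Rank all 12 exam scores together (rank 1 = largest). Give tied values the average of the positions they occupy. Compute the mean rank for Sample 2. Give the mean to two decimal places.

5.50

Sorted (descending): 96, 90, 79, 79, 78, 78, 78, 76, 62, 60, 54, 48
The 2 values of 79 occupy positions 3–4 → average rank (3+4)/2 = 3.5.
The 3 values of 78 occupy positions 5–7 → average rank 6.
Sample 2 values → pooled ranks: 79→3.5, 54→11, 78→6, 78→6, 96→1
Mean rank = (3.5 + 11 + 6 + 6 + 1) / 5 = 5.50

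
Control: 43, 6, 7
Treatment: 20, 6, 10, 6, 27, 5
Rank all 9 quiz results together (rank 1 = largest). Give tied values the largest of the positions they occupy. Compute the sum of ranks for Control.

14

Sorted (descending): 43, 27, 20, 10, 7, 6, 6, 6, 5
The 3 values of 6 occupy positions 6–8 → each gets rank 8.
Control values → pooled ranks: 43→1, 6→8, 7→5
Rank sum = 1 + 8 + 5 = 14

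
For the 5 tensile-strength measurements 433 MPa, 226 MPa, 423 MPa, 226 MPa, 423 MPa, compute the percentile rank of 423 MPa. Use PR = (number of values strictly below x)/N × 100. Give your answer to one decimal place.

40.0

N = 5.
Strictly below 423: 2. Equal to 423: 2.
PR = 2/5 × 100 = 40.0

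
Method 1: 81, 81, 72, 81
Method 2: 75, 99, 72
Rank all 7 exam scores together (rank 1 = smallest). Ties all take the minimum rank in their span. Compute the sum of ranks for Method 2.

11

Sorted (ascending): 72, 72, 75, 81, 81, 81, 99
The 2 values of 72 occupy positions 1–2 → each gets rank 1.
The 3 values of 81 occupy positions 4–6 → each gets rank 4.
Method 2 values → pooled ranks: 75→3, 99→7, 72→1
Rank sum = 3 + 7 + 1 = 11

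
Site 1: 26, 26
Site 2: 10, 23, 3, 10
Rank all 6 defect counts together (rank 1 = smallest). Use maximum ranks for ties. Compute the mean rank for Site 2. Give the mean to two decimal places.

2.75

Sorted (ascending): 3, 10, 10, 23, 26, 26
The 2 values of 10 occupy positions 2–3 → each gets rank 3.
The 2 values of 26 occupy positions 5–6 → each gets rank 6.
Site 2 values → pooled ranks: 10→3, 23→4, 3→1, 10→3
Mean rank = (3 + 4 + 1 + 3) / 4 = 2.75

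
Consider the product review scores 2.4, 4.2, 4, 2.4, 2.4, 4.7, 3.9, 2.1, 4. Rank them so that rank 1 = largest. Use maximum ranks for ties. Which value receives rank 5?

3.9

Sorted (descending): 4.7, 4.2, 4, 4, 3.9, 2.4, 2.4, 2.4, 2.1
The 2 values of 4 occupy positions 3–4 → each gets rank 4.
The 3 values of 2.4 occupy positions 6–8 → each gets rank 8.
Rank 5 → value 3.9.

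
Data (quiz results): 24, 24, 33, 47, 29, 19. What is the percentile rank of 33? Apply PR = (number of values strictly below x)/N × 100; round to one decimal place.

66.7

N = 6.
Strictly below 33: 4. Equal to 33: 1.
PR = 4/6 × 100 = 66.7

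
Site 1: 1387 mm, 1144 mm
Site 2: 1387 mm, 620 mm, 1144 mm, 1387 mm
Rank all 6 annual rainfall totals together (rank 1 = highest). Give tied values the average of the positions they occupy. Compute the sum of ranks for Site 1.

6.5

Sorted (descending): 1387, 1387, 1387, 1144, 1144, 620
The 3 values of 1387 occupy positions 1–3 → average rank 2.
The 2 values of 1144 occupy positions 4–5 → average rank (4+5)/2 = 4.5.
Site 1 values → pooled ranks: 1387→2, 1144→4.5
Rank sum = 2 + 4.5 = 6.5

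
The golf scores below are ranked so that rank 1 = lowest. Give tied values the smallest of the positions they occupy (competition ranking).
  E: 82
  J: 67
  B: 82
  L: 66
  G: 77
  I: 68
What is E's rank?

Sorted (ascending): 66, 67, 68, 77, 82, 82
The 2 values of 82 occupy positions 5–6 → each gets rank 5.
E has value 82 → rank 5.

5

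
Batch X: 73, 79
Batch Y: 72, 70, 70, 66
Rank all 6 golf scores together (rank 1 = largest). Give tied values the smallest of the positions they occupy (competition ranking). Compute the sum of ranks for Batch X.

3

Sorted (descending): 79, 73, 72, 70, 70, 66
The 2 values of 70 occupy positions 4–5 → each gets rank 4.
Batch X values → pooled ranks: 73→2, 79→1
Rank sum = 2 + 1 = 3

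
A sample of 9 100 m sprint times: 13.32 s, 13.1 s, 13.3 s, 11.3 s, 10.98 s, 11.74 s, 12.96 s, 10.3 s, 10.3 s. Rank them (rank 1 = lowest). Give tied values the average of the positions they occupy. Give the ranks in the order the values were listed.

Sorted (ascending): 10.3, 10.3, 10.98, 11.3, 11.74, 12.96, 13.1, 13.3, 13.32
The 2 values of 10.3 occupy positions 1–2 → average rank (1+2)/2 = 1.5.

9, 7, 8, 4, 3, 5, 6, 1.5, 1.5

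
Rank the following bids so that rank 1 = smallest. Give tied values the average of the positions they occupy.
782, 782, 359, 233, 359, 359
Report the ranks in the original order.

5.5, 5.5, 3, 1, 3, 3

Sorted (ascending): 233, 359, 359, 359, 782, 782
The 3 values of 359 occupy positions 2–4 → average rank 3.
The 2 values of 782 occupy positions 5–6 → average rank (5+6)/2 = 5.5.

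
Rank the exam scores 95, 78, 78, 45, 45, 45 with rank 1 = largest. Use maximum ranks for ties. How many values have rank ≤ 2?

1

Sorted (descending): 95, 78, 78, 45, 45, 45
The 2 values of 78 occupy positions 2–3 → each gets rank 3.
The 3 values of 45 occupy positions 4–6 → each gets rank 6.
Ranks ≤ 2: {1} → 1 value.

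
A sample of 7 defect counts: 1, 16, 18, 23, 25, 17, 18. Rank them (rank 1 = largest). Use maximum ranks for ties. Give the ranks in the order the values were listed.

Sorted (descending): 25, 23, 18, 18, 17, 16, 1
The 2 values of 18 occupy positions 3–4 → each gets rank 4.

7, 6, 4, 2, 1, 5, 4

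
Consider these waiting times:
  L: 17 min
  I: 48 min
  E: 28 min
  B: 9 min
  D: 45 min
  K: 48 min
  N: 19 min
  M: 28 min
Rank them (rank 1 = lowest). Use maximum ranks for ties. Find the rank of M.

5

Sorted (ascending): 9, 17, 19, 28, 28, 45, 48, 48
The 2 values of 28 occupy positions 4–5 → each gets rank 5.
The 2 values of 48 occupy positions 7–8 → each gets rank 8.
M has value 28 min → rank 5.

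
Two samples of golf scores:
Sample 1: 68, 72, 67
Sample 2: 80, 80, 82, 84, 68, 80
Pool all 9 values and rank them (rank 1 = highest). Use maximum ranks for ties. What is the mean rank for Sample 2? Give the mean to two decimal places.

Sorted (descending): 84, 82, 80, 80, 80, 72, 68, 68, 67
The 3 values of 80 occupy positions 3–5 → each gets rank 5.
The 2 values of 68 occupy positions 7–8 → each gets rank 8.
Sample 2 values → pooled ranks: 80→5, 80→5, 82→2, 84→1, 68→8, 80→5
Mean rank = (5 + 5 + 2 + 1 + 8 + 5) / 6 = 4.33

4.33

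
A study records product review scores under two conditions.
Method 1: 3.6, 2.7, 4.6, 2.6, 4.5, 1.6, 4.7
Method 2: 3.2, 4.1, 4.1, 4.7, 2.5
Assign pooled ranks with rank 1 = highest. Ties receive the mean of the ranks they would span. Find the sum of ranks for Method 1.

46.5

Sorted (descending): 4.7, 4.7, 4.6, 4.5, 4.1, 4.1, 3.6, 3.2, 2.7, 2.6, 2.5, 1.6
The 2 values of 4.7 occupy positions 1–2 → average rank (1+2)/2 = 1.5.
The 2 values of 4.1 occupy positions 5–6 → average rank (5+6)/2 = 5.5.
Method 1 values → pooled ranks: 3.6→7, 2.7→9, 4.6→3, 2.6→10, 4.5→4, 1.6→12, 4.7→1.5
Rank sum = 7 + 9 + 3 + 10 + 4 + 12 + 1.5 = 46.5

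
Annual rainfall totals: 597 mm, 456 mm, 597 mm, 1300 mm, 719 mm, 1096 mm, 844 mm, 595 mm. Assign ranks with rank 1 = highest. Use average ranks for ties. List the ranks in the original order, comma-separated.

Sorted (descending): 1300, 1096, 844, 719, 597, 597, 595, 456
The 2 values of 597 occupy positions 5–6 → average rank (5+6)/2 = 5.5.

5.5, 8, 5.5, 1, 4, 2, 3, 7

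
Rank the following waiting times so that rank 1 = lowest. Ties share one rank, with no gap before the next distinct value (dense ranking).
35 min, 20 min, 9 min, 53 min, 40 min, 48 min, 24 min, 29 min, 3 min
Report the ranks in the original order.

Sorted (ascending): 3, 9, 20, 24, 29, 35, 40, 48, 53
No ties — each value takes its position as its rank.

6, 3, 2, 9, 7, 8, 4, 5, 1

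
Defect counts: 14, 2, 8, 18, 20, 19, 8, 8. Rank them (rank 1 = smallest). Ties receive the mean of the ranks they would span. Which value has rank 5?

14

Sorted (ascending): 2, 8, 8, 8, 14, 18, 19, 20
The 3 values of 8 occupy positions 2–4 → average rank 3.
Rank 5 → value 14.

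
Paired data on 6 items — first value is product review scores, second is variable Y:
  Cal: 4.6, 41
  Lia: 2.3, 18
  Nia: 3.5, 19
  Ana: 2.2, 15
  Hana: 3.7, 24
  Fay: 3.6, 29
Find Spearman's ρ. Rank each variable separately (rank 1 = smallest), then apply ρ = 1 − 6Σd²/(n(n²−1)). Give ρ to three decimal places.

0.943

Ranks of variable 1: 6, 2, 3, 1, 5, 4
Ranks of variable 2: 6, 2, 3, 1, 4, 5
d = r₁ − r₂: 0, 0, 0, 0, 1, -1
d²: 0, 0, 0, 0, 1, 1; Σd² = 2
ρ = 1 − 6·2/(6·35) = 1 − 12/210 = 0.943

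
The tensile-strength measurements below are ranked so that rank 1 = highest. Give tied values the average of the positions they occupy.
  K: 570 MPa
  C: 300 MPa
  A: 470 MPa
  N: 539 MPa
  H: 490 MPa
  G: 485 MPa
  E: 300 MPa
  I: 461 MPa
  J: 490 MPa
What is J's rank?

Sorted (descending): 570, 539, 490, 490, 485, 470, 461, 300, 300
The 2 values of 490 occupy positions 3–4 → average rank (3+4)/2 = 3.5.
The 2 values of 300 occupy positions 8–9 → average rank (8+9)/2 = 8.5.
J has value 490 MPa → rank 3.5.

3.5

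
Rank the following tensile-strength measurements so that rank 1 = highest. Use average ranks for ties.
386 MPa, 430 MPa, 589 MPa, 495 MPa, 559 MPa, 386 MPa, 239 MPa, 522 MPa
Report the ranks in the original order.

6.5, 5, 1, 4, 2, 6.5, 8, 3

Sorted (descending): 589, 559, 522, 495, 430, 386, 386, 239
The 2 values of 386 occupy positions 6–7 → average rank (6+7)/2 = 6.5.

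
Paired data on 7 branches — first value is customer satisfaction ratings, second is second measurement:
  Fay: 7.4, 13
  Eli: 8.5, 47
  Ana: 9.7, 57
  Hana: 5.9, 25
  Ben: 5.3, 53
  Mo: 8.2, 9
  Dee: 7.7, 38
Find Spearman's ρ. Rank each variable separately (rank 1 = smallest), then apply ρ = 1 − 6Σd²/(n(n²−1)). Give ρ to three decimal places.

Ranks of variable 1: 3, 6, 7, 2, 1, 5, 4
Ranks of variable 2: 2, 5, 7, 3, 6, 1, 4
d = r₁ − r₂: 1, 1, 0, -1, -5, 4, 0
d²: 1, 1, 0, 1, 25, 16, 0; Σd² = 44
ρ = 1 − 6·44/(7·48) = 1 − 264/336 = 0.214

0.214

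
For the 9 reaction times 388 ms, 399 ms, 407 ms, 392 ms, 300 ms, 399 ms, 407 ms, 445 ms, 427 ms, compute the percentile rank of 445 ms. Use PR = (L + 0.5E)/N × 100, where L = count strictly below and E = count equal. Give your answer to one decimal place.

94.4

N = 9.
Strictly below 445: 8. Equal to 445: 1.
PR = (8 + 0.5·1)/9 × 100 = 94.4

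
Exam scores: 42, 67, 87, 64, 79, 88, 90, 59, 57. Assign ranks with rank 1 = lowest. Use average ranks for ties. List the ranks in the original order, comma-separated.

Sorted (ascending): 42, 57, 59, 64, 67, 79, 87, 88, 90
No ties — each value takes its position as its rank.

1, 5, 7, 4, 6, 8, 9, 3, 2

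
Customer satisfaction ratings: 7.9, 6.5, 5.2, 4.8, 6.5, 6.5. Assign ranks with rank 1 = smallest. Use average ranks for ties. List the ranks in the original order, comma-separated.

6, 4, 2, 1, 4, 4

Sorted (ascending): 4.8, 5.2, 6.5, 6.5, 6.5, 7.9
The 3 values of 6.5 occupy positions 3–5 → average rank 4.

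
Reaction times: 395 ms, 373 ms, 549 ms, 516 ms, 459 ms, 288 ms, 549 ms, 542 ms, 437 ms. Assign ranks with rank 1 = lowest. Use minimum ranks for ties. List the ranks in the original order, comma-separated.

Sorted (ascending): 288, 373, 395, 437, 459, 516, 542, 549, 549
The 2 values of 549 occupy positions 8–9 → each gets rank 8.

3, 2, 8, 6, 5, 1, 8, 7, 4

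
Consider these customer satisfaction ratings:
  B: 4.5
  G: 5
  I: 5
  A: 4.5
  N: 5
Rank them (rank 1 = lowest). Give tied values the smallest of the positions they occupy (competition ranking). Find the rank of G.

Sorted (ascending): 4.5, 4.5, 5, 5, 5
The 2 values of 4.5 occupy positions 1–2 → each gets rank 1.
The 3 values of 5 occupy positions 3–5 → each gets rank 3.
G has value 5 → rank 3.

3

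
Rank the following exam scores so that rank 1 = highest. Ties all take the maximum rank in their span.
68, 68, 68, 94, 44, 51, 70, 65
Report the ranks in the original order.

5, 5, 5, 1, 8, 7, 2, 6

Sorted (descending): 94, 70, 68, 68, 68, 65, 51, 44
The 3 values of 68 occupy positions 3–5 → each gets rank 5.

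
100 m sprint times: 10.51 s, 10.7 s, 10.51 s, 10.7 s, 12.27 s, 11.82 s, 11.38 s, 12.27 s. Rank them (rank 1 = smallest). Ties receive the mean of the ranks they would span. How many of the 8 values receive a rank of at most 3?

2

Sorted (ascending): 10.51, 10.51, 10.7, 10.7, 11.38, 11.82, 12.27, 12.27
The 2 values of 10.51 occupy positions 1–2 → average rank (1+2)/2 = 1.5.
The 2 values of 10.7 occupy positions 3–4 → average rank (3+4)/2 = 3.5.
The 2 values of 12.27 occupy positions 7–8 → average rank (7+8)/2 = 7.5.
Ranks ≤ 3: {1.5, 1.5} → 2 values.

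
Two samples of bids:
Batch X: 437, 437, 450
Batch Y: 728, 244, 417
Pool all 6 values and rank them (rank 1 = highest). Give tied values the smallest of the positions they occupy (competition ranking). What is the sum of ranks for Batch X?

Sorted (descending): 728, 450, 437, 437, 417, 244
The 2 values of 437 occupy positions 3–4 → each gets rank 3.
Batch X values → pooled ranks: 437→3, 437→3, 450→2
Rank sum = 3 + 3 + 2 = 8

8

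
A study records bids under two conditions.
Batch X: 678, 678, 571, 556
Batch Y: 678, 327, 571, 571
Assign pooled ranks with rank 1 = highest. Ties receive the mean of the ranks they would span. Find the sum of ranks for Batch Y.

20

Sorted (descending): 678, 678, 678, 571, 571, 571, 556, 327
The 3 values of 678 occupy positions 1–3 → average rank 2.
The 3 values of 571 occupy positions 4–6 → average rank 5.
Batch Y values → pooled ranks: 678→2, 327→8, 571→5, 571→5
Rank sum = 2 + 8 + 5 + 5 = 20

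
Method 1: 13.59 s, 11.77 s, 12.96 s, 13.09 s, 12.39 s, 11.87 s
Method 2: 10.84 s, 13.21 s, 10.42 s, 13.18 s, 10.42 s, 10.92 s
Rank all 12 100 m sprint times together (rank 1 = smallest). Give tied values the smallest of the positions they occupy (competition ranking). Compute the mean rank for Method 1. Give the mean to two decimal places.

Sorted (ascending): 10.42, 10.42, 10.84, 10.92, 11.77, 11.87, 12.39, 12.96, 13.09, 13.18, 13.21, 13.59
The 2 values of 10.42 occupy positions 1–2 → each gets rank 1.
Method 1 values → pooled ranks: 13.59→12, 11.77→5, 12.96→8, 13.09→9, 12.39→7, 11.87→6
Mean rank = (12 + 5 + 8 + 9 + 7 + 6) / 6 = 7.83

7.83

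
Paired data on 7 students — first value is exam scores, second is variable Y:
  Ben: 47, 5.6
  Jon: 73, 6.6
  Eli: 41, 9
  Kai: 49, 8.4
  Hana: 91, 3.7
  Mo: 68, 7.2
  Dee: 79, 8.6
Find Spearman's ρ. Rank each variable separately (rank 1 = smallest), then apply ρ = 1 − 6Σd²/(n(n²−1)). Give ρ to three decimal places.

-0.429

Ranks of variable 1: 2, 5, 1, 3, 7, 4, 6
Ranks of variable 2: 2, 3, 7, 5, 1, 4, 6
d = r₁ − r₂: 0, 2, -6, -2, 6, 0, 0
d²: 0, 4, 36, 4, 36, 0, 0; Σd² = 80
ρ = 1 − 6·80/(7·48) = 1 − 480/336 = -0.429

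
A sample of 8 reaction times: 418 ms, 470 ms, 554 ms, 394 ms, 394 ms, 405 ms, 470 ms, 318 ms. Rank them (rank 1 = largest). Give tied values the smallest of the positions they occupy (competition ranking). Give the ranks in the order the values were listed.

4, 2, 1, 6, 6, 5, 2, 8

Sorted (descending): 554, 470, 470, 418, 405, 394, 394, 318
The 2 values of 470 occupy positions 2–3 → each gets rank 2.
The 2 values of 394 occupy positions 6–7 → each gets rank 6.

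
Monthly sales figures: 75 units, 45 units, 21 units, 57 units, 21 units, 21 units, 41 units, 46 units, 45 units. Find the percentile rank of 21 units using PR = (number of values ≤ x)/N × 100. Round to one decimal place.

33.3

N = 9.
Strictly below 21: 0. Equal to 21: 3.
PR = 3/9 × 100 = 33.3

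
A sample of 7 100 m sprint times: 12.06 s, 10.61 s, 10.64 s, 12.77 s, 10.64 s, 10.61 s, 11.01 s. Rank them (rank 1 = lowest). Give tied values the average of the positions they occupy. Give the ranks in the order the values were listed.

6, 1.5, 3.5, 7, 3.5, 1.5, 5

Sorted (ascending): 10.61, 10.61, 10.64, 10.64, 11.01, 12.06, 12.77
The 2 values of 10.61 occupy positions 1–2 → average rank (1+2)/2 = 1.5.
The 2 values of 10.64 occupy positions 3–4 → average rank (3+4)/2 = 3.5.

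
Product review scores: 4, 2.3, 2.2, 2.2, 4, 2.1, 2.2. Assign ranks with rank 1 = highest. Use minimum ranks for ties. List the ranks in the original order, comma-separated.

1, 3, 4, 4, 1, 7, 4

Sorted (descending): 4, 4, 2.3, 2.2, 2.2, 2.2, 2.1
The 2 values of 4 occupy positions 1–2 → each gets rank 1.
The 3 values of 2.2 occupy positions 4–6 → each gets rank 4.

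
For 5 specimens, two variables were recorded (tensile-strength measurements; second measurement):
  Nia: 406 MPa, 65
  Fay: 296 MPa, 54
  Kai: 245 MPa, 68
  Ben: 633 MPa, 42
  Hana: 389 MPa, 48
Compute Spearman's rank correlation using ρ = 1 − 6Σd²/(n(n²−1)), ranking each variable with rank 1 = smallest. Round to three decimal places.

-0.700

Ranks of variable 1: 4, 2, 1, 5, 3
Ranks of variable 2: 4, 3, 5, 1, 2
d = r₁ − r₂: 0, -1, -4, 4, 1
d²: 0, 1, 16, 16, 1; Σd² = 34
ρ = 1 − 6·34/(5·24) = 1 − 204/120 = -0.700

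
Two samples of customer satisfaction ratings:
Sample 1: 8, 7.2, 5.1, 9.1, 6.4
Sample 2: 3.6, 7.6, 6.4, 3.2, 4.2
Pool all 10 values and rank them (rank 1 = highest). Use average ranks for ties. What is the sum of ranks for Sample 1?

19.5

Sorted (descending): 9.1, 8, 7.6, 7.2, 6.4, 6.4, 5.1, 4.2, 3.6, 3.2
The 2 values of 6.4 occupy positions 5–6 → average rank (5+6)/2 = 5.5.
Sample 1 values → pooled ranks: 8→2, 7.2→4, 5.1→7, 9.1→1, 6.4→5.5
Rank sum = 2 + 4 + 7 + 1 + 5.5 = 19.5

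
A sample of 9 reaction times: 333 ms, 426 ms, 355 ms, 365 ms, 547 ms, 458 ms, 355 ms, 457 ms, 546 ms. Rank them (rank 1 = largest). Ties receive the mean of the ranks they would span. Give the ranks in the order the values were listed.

Sorted (descending): 547, 546, 458, 457, 426, 365, 355, 355, 333
The 2 values of 355 occupy positions 7–8 → average rank (7+8)/2 = 7.5.

9, 5, 7.5, 6, 1, 3, 7.5, 4, 2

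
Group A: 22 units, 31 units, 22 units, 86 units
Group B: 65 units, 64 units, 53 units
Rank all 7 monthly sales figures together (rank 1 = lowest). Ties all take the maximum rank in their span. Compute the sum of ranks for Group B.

Sorted (ascending): 22, 22, 31, 53, 64, 65, 86
The 2 values of 22 occupy positions 1–2 → each gets rank 2.
Group B values → pooled ranks: 65→6, 64→5, 53→4
Rank sum = 6 + 5 + 4 = 15

15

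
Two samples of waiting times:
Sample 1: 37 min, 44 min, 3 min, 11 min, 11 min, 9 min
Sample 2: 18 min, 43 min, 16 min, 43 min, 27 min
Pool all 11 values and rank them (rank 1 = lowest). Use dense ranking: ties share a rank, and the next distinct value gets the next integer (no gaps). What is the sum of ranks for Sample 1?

Sorted (ascending): 3, 9, 11, 11, 16, 18, 27, 37, 43, 43, 44
The 2 values of 11 share dense rank 3.
The 2 values of 43 share dense rank 8.
Remaining distinct values take the next consecutive integers.
Sample 1 values → pooled ranks: 37→7, 44→9, 3→1, 11→3, 11→3, 9→2
Rank sum = 7 + 9 + 1 + 3 + 3 + 2 = 25

25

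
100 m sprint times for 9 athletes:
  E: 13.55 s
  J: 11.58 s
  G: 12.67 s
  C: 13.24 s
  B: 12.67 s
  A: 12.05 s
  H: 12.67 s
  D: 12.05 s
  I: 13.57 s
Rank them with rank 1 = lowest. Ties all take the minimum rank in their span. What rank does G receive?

Sorted (ascending): 11.58, 12.05, 12.05, 12.67, 12.67, 12.67, 13.24, 13.55, 13.57
The 2 values of 12.05 occupy positions 2–3 → each gets rank 2.
The 3 values of 12.67 occupy positions 4–6 → each gets rank 4.
G has value 12.67 s → rank 4.

4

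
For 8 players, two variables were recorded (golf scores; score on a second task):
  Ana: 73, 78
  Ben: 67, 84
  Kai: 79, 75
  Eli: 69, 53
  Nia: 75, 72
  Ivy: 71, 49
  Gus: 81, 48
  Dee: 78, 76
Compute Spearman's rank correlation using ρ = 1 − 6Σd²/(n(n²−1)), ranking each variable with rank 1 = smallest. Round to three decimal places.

Ranks of variable 1: 4, 1, 7, 2, 5, 3, 8, 6
Ranks of variable 2: 7, 8, 5, 3, 4, 2, 1, 6
d = r₁ − r₂: -3, -7, 2, -1, 1, 1, 7, 0
d²: 9, 49, 4, 1, 1, 1, 49, 0; Σd² = 114
ρ = 1 − 6·114/(8·63) = 1 − 684/504 = -0.357

-0.357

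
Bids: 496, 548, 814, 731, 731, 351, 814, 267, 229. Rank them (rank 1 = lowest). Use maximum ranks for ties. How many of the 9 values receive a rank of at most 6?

5

Sorted (ascending): 229, 267, 351, 496, 548, 731, 731, 814, 814
The 2 values of 731 occupy positions 6–7 → each gets rank 7.
The 2 values of 814 occupy positions 8–9 → each gets rank 9.
Ranks ≤ 6: {1, 2, 3, 4, 5} → 5 values.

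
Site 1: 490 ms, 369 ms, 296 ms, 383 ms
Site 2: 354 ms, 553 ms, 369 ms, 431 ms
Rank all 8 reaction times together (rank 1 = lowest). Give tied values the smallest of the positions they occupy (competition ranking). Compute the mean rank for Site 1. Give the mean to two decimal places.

Sorted (ascending): 296, 354, 369, 369, 383, 431, 490, 553
The 2 values of 369 occupy positions 3–4 → each gets rank 3.
Site 1 values → pooled ranks: 490→7, 369→3, 296→1, 383→5
Mean rank = (7 + 3 + 1 + 5) / 4 = 4.00

4.00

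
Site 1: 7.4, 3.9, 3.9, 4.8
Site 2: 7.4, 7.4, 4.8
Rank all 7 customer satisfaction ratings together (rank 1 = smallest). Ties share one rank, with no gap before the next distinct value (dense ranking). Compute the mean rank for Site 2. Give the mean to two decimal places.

2.67

Sorted (ascending): 3.9, 3.9, 4.8, 4.8, 7.4, 7.4, 7.4
The 2 values of 3.9 share dense rank 1.
The 2 values of 4.8 share dense rank 2.
The 3 values of 7.4 share dense rank 3.
Site 2 values → pooled ranks: 7.4→3, 7.4→3, 4.8→2
Mean rank = (3 + 3 + 2) / 3 = 2.67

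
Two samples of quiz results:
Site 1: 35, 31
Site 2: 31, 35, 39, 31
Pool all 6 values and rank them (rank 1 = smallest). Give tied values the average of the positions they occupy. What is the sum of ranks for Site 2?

14.5

Sorted (ascending): 31, 31, 31, 35, 35, 39
The 3 values of 31 occupy positions 1–3 → average rank 2.
The 2 values of 35 occupy positions 4–5 → average rank (4+5)/2 = 4.5.
Site 2 values → pooled ranks: 31→2, 35→4.5, 39→6, 31→2
Rank sum = 2 + 4.5 + 6 + 2 = 14.5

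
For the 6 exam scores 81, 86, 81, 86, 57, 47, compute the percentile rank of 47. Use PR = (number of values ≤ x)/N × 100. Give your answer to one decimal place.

16.7

N = 6.
Strictly below 47: 0. Equal to 47: 1.
PR = 1/6 × 100 = 16.7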